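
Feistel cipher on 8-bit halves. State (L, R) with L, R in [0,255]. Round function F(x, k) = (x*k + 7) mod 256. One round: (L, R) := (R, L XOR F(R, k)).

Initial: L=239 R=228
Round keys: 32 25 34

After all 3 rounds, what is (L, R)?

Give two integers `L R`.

Answer: 203 149

Derivation:
Round 1 (k=32): L=228 R=104
Round 2 (k=25): L=104 R=203
Round 3 (k=34): L=203 R=149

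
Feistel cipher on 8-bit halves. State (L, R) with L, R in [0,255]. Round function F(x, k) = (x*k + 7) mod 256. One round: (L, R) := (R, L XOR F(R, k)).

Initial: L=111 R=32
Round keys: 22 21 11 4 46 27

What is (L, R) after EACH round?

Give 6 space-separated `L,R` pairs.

Answer: 32,168 168,239 239,228 228,120 120,115 115,80

Derivation:
Round 1 (k=22): L=32 R=168
Round 2 (k=21): L=168 R=239
Round 3 (k=11): L=239 R=228
Round 4 (k=4): L=228 R=120
Round 5 (k=46): L=120 R=115
Round 6 (k=27): L=115 R=80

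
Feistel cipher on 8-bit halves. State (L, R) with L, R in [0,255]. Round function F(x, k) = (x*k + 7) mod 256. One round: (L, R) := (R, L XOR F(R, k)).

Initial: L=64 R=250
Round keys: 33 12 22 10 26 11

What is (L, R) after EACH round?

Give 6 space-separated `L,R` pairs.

Round 1 (k=33): L=250 R=1
Round 2 (k=12): L=1 R=233
Round 3 (k=22): L=233 R=12
Round 4 (k=10): L=12 R=150
Round 5 (k=26): L=150 R=79
Round 6 (k=11): L=79 R=250

Answer: 250,1 1,233 233,12 12,150 150,79 79,250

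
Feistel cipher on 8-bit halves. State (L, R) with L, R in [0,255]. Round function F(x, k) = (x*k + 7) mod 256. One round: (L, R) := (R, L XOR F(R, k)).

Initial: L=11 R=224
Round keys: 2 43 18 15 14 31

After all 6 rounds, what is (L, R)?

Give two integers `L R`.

Round 1 (k=2): L=224 R=204
Round 2 (k=43): L=204 R=171
Round 3 (k=18): L=171 R=193
Round 4 (k=15): L=193 R=253
Round 5 (k=14): L=253 R=28
Round 6 (k=31): L=28 R=150

Answer: 28 150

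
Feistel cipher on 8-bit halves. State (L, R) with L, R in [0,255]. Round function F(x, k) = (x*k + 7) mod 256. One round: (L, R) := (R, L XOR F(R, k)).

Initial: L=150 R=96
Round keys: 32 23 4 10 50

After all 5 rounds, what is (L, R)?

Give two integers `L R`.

Round 1 (k=32): L=96 R=145
Round 2 (k=23): L=145 R=110
Round 3 (k=4): L=110 R=46
Round 4 (k=10): L=46 R=189
Round 5 (k=50): L=189 R=223

Answer: 189 223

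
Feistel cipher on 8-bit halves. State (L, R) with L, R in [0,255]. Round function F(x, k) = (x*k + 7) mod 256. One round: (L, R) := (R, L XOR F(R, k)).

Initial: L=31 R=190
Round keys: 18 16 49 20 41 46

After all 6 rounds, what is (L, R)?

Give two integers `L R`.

Round 1 (k=18): L=190 R=124
Round 2 (k=16): L=124 R=121
Round 3 (k=49): L=121 R=76
Round 4 (k=20): L=76 R=142
Round 5 (k=41): L=142 R=137
Round 6 (k=46): L=137 R=43

Answer: 137 43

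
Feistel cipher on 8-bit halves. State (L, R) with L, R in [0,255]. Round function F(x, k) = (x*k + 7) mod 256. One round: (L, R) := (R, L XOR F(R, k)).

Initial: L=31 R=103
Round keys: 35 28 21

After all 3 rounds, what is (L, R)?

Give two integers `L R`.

Round 1 (k=35): L=103 R=3
Round 2 (k=28): L=3 R=60
Round 3 (k=21): L=60 R=240

Answer: 60 240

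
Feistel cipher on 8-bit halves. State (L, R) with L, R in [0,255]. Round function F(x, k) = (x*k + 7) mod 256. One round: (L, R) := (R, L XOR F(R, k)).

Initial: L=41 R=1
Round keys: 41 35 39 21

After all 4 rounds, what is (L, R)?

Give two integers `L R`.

Round 1 (k=41): L=1 R=25
Round 2 (k=35): L=25 R=115
Round 3 (k=39): L=115 R=149
Round 4 (k=21): L=149 R=51

Answer: 149 51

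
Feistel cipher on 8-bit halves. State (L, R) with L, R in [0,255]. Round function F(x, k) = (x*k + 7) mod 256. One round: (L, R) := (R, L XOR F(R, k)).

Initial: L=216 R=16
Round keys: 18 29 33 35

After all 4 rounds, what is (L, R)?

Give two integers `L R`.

Answer: 190 251

Derivation:
Round 1 (k=18): L=16 R=255
Round 2 (k=29): L=255 R=250
Round 3 (k=33): L=250 R=190
Round 4 (k=35): L=190 R=251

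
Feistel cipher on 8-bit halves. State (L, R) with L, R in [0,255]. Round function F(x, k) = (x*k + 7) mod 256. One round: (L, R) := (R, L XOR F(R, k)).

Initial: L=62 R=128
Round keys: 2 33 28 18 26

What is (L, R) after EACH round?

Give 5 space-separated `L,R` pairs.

Answer: 128,57 57,224 224,190 190,131 131,235

Derivation:
Round 1 (k=2): L=128 R=57
Round 2 (k=33): L=57 R=224
Round 3 (k=28): L=224 R=190
Round 4 (k=18): L=190 R=131
Round 5 (k=26): L=131 R=235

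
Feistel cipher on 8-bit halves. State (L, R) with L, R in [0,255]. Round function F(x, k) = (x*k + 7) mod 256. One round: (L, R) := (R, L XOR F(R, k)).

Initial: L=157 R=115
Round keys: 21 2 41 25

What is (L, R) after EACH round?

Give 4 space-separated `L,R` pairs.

Answer: 115,235 235,174 174,14 14,203

Derivation:
Round 1 (k=21): L=115 R=235
Round 2 (k=2): L=235 R=174
Round 3 (k=41): L=174 R=14
Round 4 (k=25): L=14 R=203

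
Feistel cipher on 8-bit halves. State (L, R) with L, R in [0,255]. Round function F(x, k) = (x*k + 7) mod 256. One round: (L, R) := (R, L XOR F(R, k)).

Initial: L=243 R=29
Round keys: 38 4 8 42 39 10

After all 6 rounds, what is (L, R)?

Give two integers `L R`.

Answer: 221 58

Derivation:
Round 1 (k=38): L=29 R=166
Round 2 (k=4): L=166 R=130
Round 3 (k=8): L=130 R=177
Round 4 (k=42): L=177 R=147
Round 5 (k=39): L=147 R=221
Round 6 (k=10): L=221 R=58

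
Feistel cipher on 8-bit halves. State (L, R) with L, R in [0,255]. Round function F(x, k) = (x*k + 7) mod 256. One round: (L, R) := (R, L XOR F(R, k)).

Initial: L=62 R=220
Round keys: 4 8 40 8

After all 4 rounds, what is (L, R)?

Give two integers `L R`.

Round 1 (k=4): L=220 R=73
Round 2 (k=8): L=73 R=147
Round 3 (k=40): L=147 R=182
Round 4 (k=8): L=182 R=36

Answer: 182 36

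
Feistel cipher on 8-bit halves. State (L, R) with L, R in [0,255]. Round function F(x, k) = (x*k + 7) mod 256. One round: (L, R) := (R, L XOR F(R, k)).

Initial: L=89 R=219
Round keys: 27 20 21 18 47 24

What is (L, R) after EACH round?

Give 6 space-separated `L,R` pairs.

Round 1 (k=27): L=219 R=121
Round 2 (k=20): L=121 R=160
Round 3 (k=21): L=160 R=94
Round 4 (k=18): L=94 R=3
Round 5 (k=47): L=3 R=202
Round 6 (k=24): L=202 R=244

Answer: 219,121 121,160 160,94 94,3 3,202 202,244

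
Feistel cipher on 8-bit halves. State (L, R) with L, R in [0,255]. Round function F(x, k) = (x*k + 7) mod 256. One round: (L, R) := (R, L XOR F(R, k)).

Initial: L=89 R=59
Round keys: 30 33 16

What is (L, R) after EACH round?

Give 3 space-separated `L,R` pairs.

Round 1 (k=30): L=59 R=168
Round 2 (k=33): L=168 R=148
Round 3 (k=16): L=148 R=239

Answer: 59,168 168,148 148,239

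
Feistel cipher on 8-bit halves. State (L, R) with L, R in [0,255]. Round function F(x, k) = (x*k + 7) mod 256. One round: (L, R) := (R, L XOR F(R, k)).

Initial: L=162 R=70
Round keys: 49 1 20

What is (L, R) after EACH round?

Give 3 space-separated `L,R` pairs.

Round 1 (k=49): L=70 R=207
Round 2 (k=1): L=207 R=144
Round 3 (k=20): L=144 R=136

Answer: 70,207 207,144 144,136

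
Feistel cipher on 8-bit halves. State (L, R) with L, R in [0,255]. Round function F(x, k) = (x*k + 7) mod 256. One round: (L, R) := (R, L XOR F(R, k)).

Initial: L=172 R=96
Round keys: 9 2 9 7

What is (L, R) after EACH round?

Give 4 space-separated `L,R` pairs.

Answer: 96,203 203,253 253,39 39,229

Derivation:
Round 1 (k=9): L=96 R=203
Round 2 (k=2): L=203 R=253
Round 3 (k=9): L=253 R=39
Round 4 (k=7): L=39 R=229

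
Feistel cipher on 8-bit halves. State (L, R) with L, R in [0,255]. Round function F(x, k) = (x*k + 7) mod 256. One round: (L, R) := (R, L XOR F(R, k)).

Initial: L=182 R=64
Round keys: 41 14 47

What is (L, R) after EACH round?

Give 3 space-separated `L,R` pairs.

Answer: 64,241 241,117 117,115

Derivation:
Round 1 (k=41): L=64 R=241
Round 2 (k=14): L=241 R=117
Round 3 (k=47): L=117 R=115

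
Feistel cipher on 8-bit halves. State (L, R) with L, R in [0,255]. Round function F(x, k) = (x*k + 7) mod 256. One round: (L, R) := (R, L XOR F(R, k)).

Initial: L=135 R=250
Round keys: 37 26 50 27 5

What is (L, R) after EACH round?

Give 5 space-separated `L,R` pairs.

Answer: 250,174 174,73 73,231 231,45 45,15

Derivation:
Round 1 (k=37): L=250 R=174
Round 2 (k=26): L=174 R=73
Round 3 (k=50): L=73 R=231
Round 4 (k=27): L=231 R=45
Round 5 (k=5): L=45 R=15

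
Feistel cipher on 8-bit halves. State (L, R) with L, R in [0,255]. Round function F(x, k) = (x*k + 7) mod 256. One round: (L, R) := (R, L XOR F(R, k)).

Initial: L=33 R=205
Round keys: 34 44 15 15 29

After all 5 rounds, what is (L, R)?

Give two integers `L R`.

Round 1 (k=34): L=205 R=96
Round 2 (k=44): L=96 R=74
Round 3 (k=15): L=74 R=61
Round 4 (k=15): L=61 R=208
Round 5 (k=29): L=208 R=170

Answer: 208 170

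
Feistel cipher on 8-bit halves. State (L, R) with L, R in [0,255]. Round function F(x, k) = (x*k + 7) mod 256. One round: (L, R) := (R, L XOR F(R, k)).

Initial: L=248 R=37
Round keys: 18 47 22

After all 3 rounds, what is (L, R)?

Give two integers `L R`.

Answer: 123 192

Derivation:
Round 1 (k=18): L=37 R=89
Round 2 (k=47): L=89 R=123
Round 3 (k=22): L=123 R=192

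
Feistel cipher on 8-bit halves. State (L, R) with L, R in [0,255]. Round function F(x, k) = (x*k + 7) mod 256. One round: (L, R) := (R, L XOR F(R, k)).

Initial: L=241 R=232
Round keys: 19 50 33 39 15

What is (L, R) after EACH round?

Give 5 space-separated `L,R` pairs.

Answer: 232,206 206,171 171,220 220,32 32,59

Derivation:
Round 1 (k=19): L=232 R=206
Round 2 (k=50): L=206 R=171
Round 3 (k=33): L=171 R=220
Round 4 (k=39): L=220 R=32
Round 5 (k=15): L=32 R=59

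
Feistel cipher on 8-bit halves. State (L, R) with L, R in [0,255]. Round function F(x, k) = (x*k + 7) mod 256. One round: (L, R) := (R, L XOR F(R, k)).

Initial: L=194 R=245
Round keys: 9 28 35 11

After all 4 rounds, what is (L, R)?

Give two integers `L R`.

Round 1 (k=9): L=245 R=102
Round 2 (k=28): L=102 R=218
Round 3 (k=35): L=218 R=179
Round 4 (k=11): L=179 R=98

Answer: 179 98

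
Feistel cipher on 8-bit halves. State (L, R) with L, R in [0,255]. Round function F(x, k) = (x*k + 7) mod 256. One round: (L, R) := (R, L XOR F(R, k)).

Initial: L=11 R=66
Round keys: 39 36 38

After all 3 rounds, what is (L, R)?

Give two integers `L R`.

Answer: 125 139

Derivation:
Round 1 (k=39): L=66 R=30
Round 2 (k=36): L=30 R=125
Round 3 (k=38): L=125 R=139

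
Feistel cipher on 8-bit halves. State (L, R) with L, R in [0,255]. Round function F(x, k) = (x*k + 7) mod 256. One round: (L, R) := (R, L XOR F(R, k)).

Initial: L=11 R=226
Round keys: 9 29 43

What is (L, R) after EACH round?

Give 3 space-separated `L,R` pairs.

Answer: 226,242 242,147 147,74

Derivation:
Round 1 (k=9): L=226 R=242
Round 2 (k=29): L=242 R=147
Round 3 (k=43): L=147 R=74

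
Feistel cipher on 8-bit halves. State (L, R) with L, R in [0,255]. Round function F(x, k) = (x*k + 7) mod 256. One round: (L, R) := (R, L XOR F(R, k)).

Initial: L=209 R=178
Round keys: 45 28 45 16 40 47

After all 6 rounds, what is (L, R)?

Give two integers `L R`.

Round 1 (k=45): L=178 R=128
Round 2 (k=28): L=128 R=181
Round 3 (k=45): L=181 R=88
Round 4 (k=16): L=88 R=50
Round 5 (k=40): L=50 R=143
Round 6 (k=47): L=143 R=122

Answer: 143 122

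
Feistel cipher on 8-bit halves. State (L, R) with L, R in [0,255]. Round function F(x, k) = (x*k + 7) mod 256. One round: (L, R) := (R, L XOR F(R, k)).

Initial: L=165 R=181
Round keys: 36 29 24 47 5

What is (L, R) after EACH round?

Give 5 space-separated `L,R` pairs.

Answer: 181,222 222,152 152,153 153,134 134,60

Derivation:
Round 1 (k=36): L=181 R=222
Round 2 (k=29): L=222 R=152
Round 3 (k=24): L=152 R=153
Round 4 (k=47): L=153 R=134
Round 5 (k=5): L=134 R=60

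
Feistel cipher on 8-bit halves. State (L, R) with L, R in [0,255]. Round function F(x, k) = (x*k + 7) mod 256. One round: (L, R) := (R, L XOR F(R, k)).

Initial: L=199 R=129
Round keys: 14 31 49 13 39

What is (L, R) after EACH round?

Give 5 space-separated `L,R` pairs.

Answer: 129,210 210,244 244,105 105,168 168,246

Derivation:
Round 1 (k=14): L=129 R=210
Round 2 (k=31): L=210 R=244
Round 3 (k=49): L=244 R=105
Round 4 (k=13): L=105 R=168
Round 5 (k=39): L=168 R=246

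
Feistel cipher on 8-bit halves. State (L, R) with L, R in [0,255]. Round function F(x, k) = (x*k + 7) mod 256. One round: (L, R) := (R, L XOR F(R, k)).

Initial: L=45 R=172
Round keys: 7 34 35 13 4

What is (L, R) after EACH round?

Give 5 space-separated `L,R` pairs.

Answer: 172,150 150,95 95,146 146,46 46,45

Derivation:
Round 1 (k=7): L=172 R=150
Round 2 (k=34): L=150 R=95
Round 3 (k=35): L=95 R=146
Round 4 (k=13): L=146 R=46
Round 5 (k=4): L=46 R=45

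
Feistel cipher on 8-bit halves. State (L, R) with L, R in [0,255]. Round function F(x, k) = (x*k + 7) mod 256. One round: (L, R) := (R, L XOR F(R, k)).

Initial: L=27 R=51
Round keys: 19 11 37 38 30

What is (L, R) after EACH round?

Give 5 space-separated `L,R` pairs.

Round 1 (k=19): L=51 R=203
Round 2 (k=11): L=203 R=243
Round 3 (k=37): L=243 R=237
Round 4 (k=38): L=237 R=198
Round 5 (k=30): L=198 R=214

Answer: 51,203 203,243 243,237 237,198 198,214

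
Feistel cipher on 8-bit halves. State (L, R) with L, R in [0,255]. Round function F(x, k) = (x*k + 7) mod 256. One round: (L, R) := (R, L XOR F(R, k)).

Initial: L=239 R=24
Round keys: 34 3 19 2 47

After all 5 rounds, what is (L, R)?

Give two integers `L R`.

Round 1 (k=34): L=24 R=216
Round 2 (k=3): L=216 R=151
Round 3 (k=19): L=151 R=228
Round 4 (k=2): L=228 R=88
Round 5 (k=47): L=88 R=203

Answer: 88 203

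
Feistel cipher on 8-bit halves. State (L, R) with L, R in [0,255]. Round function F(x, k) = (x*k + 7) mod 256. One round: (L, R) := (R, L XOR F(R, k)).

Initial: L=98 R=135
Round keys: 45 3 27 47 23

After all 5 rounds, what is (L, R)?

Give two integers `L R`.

Round 1 (k=45): L=135 R=160
Round 2 (k=3): L=160 R=96
Round 3 (k=27): L=96 R=135
Round 4 (k=47): L=135 R=176
Round 5 (k=23): L=176 R=80

Answer: 176 80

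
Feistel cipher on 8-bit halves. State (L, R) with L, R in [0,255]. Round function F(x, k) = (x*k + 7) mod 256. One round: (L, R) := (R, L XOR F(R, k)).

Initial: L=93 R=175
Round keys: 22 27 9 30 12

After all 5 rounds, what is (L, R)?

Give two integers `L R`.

Answer: 125 100

Derivation:
Round 1 (k=22): L=175 R=76
Round 2 (k=27): L=76 R=164
Round 3 (k=9): L=164 R=135
Round 4 (k=30): L=135 R=125
Round 5 (k=12): L=125 R=100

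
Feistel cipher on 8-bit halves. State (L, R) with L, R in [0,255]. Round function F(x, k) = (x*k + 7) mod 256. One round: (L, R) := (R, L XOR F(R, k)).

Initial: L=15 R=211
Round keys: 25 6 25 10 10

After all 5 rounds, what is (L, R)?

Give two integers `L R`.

Round 1 (k=25): L=211 R=173
Round 2 (k=6): L=173 R=198
Round 3 (k=25): L=198 R=240
Round 4 (k=10): L=240 R=161
Round 5 (k=10): L=161 R=161

Answer: 161 161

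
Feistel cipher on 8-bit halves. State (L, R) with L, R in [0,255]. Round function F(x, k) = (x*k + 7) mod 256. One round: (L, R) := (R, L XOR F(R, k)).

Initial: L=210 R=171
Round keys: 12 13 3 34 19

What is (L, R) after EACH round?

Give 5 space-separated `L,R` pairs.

Answer: 171,217 217,167 167,37 37,86 86,76

Derivation:
Round 1 (k=12): L=171 R=217
Round 2 (k=13): L=217 R=167
Round 3 (k=3): L=167 R=37
Round 4 (k=34): L=37 R=86
Round 5 (k=19): L=86 R=76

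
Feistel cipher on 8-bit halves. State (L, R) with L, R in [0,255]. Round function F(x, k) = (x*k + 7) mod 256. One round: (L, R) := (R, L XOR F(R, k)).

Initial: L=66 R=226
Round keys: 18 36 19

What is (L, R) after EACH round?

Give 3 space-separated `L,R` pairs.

Round 1 (k=18): L=226 R=169
Round 2 (k=36): L=169 R=41
Round 3 (k=19): L=41 R=187

Answer: 226,169 169,41 41,187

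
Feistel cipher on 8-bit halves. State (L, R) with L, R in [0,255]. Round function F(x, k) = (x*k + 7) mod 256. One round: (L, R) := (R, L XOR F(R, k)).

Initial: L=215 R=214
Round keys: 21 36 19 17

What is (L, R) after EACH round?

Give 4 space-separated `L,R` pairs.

Round 1 (k=21): L=214 R=66
Round 2 (k=36): L=66 R=153
Round 3 (k=19): L=153 R=32
Round 4 (k=17): L=32 R=190

Answer: 214,66 66,153 153,32 32,190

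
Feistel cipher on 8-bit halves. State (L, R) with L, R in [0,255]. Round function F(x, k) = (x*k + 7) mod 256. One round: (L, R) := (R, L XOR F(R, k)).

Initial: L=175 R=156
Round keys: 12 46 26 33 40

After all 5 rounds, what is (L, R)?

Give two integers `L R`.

Answer: 143 130

Derivation:
Round 1 (k=12): L=156 R=248
Round 2 (k=46): L=248 R=11
Round 3 (k=26): L=11 R=221
Round 4 (k=33): L=221 R=143
Round 5 (k=40): L=143 R=130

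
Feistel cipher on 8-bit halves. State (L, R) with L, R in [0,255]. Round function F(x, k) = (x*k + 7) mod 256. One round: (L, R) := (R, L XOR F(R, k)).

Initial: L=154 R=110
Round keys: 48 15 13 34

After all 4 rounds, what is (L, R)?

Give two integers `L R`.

Answer: 86 135

Derivation:
Round 1 (k=48): L=110 R=61
Round 2 (k=15): L=61 R=244
Round 3 (k=13): L=244 R=86
Round 4 (k=34): L=86 R=135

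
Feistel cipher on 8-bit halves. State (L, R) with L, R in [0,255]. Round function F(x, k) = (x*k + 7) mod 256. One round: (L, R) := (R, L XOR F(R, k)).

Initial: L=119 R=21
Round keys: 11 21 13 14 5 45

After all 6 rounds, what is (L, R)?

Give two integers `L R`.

Answer: 62 209

Derivation:
Round 1 (k=11): L=21 R=153
Round 2 (k=21): L=153 R=129
Round 3 (k=13): L=129 R=13
Round 4 (k=14): L=13 R=60
Round 5 (k=5): L=60 R=62
Round 6 (k=45): L=62 R=209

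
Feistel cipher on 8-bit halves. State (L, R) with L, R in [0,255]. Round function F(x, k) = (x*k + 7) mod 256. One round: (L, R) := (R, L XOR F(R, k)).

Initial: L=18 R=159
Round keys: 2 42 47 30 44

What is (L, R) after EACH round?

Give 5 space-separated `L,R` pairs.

Round 1 (k=2): L=159 R=87
Round 2 (k=42): L=87 R=210
Round 3 (k=47): L=210 R=194
Round 4 (k=30): L=194 R=17
Round 5 (k=44): L=17 R=49

Answer: 159,87 87,210 210,194 194,17 17,49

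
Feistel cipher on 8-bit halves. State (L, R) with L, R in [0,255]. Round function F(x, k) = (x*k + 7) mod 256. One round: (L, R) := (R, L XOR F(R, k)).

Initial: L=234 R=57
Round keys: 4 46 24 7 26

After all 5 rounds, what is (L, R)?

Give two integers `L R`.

Answer: 29 223

Derivation:
Round 1 (k=4): L=57 R=1
Round 2 (k=46): L=1 R=12
Round 3 (k=24): L=12 R=38
Round 4 (k=7): L=38 R=29
Round 5 (k=26): L=29 R=223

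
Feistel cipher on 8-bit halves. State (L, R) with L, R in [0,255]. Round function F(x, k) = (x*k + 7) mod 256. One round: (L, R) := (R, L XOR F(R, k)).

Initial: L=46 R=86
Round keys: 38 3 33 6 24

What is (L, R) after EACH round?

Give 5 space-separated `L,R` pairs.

Answer: 86,229 229,224 224,2 2,243 243,205

Derivation:
Round 1 (k=38): L=86 R=229
Round 2 (k=3): L=229 R=224
Round 3 (k=33): L=224 R=2
Round 4 (k=6): L=2 R=243
Round 5 (k=24): L=243 R=205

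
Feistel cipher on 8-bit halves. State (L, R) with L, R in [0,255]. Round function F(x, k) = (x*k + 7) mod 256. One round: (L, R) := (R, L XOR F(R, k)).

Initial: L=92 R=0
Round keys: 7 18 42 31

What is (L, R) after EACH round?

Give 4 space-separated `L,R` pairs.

Answer: 0,91 91,109 109,178 178,248

Derivation:
Round 1 (k=7): L=0 R=91
Round 2 (k=18): L=91 R=109
Round 3 (k=42): L=109 R=178
Round 4 (k=31): L=178 R=248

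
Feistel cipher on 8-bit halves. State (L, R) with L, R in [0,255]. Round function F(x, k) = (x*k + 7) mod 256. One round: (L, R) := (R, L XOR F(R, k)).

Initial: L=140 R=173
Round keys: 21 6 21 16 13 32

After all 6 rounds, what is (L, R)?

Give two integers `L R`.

Answer: 189 98

Derivation:
Round 1 (k=21): L=173 R=180
Round 2 (k=6): L=180 R=146
Round 3 (k=21): L=146 R=181
Round 4 (k=16): L=181 R=197
Round 5 (k=13): L=197 R=189
Round 6 (k=32): L=189 R=98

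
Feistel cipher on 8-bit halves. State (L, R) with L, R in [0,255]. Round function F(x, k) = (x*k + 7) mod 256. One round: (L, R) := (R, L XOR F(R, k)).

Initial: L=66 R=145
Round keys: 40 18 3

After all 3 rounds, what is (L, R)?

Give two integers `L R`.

Round 1 (k=40): L=145 R=237
Round 2 (k=18): L=237 R=32
Round 3 (k=3): L=32 R=138

Answer: 32 138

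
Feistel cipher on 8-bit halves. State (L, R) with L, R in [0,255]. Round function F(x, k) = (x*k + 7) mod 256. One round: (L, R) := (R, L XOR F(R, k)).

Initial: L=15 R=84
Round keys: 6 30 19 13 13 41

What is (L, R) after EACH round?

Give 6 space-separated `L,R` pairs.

Round 1 (k=6): L=84 R=240
Round 2 (k=30): L=240 R=115
Round 3 (k=19): L=115 R=96
Round 4 (k=13): L=96 R=148
Round 5 (k=13): L=148 R=235
Round 6 (k=41): L=235 R=62

Answer: 84,240 240,115 115,96 96,148 148,235 235,62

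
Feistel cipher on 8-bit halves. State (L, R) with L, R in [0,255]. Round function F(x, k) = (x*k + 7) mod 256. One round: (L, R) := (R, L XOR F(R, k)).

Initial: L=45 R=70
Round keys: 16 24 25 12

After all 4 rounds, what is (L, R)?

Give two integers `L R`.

Round 1 (k=16): L=70 R=74
Round 2 (k=24): L=74 R=177
Round 3 (k=25): L=177 R=26
Round 4 (k=12): L=26 R=142

Answer: 26 142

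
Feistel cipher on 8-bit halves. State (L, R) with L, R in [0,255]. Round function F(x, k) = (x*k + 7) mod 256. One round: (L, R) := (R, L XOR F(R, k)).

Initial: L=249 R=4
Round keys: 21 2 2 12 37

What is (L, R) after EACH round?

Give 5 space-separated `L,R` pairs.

Answer: 4,162 162,79 79,7 7,20 20,236

Derivation:
Round 1 (k=21): L=4 R=162
Round 2 (k=2): L=162 R=79
Round 3 (k=2): L=79 R=7
Round 4 (k=12): L=7 R=20
Round 5 (k=37): L=20 R=236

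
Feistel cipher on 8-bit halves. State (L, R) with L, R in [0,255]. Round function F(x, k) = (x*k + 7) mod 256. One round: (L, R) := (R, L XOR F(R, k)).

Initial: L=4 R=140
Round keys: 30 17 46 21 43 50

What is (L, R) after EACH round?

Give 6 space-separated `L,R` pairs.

Answer: 140,107 107,174 174,32 32,9 9,170 170,50

Derivation:
Round 1 (k=30): L=140 R=107
Round 2 (k=17): L=107 R=174
Round 3 (k=46): L=174 R=32
Round 4 (k=21): L=32 R=9
Round 5 (k=43): L=9 R=170
Round 6 (k=50): L=170 R=50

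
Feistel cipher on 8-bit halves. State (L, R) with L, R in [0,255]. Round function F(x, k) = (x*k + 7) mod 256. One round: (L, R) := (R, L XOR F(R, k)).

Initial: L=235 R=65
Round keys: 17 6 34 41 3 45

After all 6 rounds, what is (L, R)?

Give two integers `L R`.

Round 1 (k=17): L=65 R=179
Round 2 (k=6): L=179 R=120
Round 3 (k=34): L=120 R=68
Round 4 (k=41): L=68 R=147
Round 5 (k=3): L=147 R=132
Round 6 (k=45): L=132 R=168

Answer: 132 168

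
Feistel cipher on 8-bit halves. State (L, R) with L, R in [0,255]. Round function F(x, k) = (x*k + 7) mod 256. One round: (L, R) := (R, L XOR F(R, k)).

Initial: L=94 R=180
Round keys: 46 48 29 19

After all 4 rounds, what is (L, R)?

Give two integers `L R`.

Round 1 (k=46): L=180 R=1
Round 2 (k=48): L=1 R=131
Round 3 (k=29): L=131 R=223
Round 4 (k=19): L=223 R=23

Answer: 223 23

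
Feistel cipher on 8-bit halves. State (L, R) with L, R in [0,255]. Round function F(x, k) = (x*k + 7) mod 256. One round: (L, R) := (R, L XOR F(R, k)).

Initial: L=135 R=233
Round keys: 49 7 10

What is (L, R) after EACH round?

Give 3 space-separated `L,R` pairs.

Answer: 233,39 39,241 241,86

Derivation:
Round 1 (k=49): L=233 R=39
Round 2 (k=7): L=39 R=241
Round 3 (k=10): L=241 R=86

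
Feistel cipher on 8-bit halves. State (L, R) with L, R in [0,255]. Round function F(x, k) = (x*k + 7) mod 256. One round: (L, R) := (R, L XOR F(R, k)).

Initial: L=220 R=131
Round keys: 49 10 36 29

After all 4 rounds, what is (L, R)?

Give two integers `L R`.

Answer: 193 164

Derivation:
Round 1 (k=49): L=131 R=198
Round 2 (k=10): L=198 R=64
Round 3 (k=36): L=64 R=193
Round 4 (k=29): L=193 R=164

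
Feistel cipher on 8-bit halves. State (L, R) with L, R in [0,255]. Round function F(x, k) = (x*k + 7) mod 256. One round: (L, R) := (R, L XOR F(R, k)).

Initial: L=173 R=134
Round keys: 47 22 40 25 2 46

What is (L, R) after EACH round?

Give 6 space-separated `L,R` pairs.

Round 1 (k=47): L=134 R=12
Round 2 (k=22): L=12 R=137
Round 3 (k=40): L=137 R=99
Round 4 (k=25): L=99 R=59
Round 5 (k=2): L=59 R=30
Round 6 (k=46): L=30 R=80

Answer: 134,12 12,137 137,99 99,59 59,30 30,80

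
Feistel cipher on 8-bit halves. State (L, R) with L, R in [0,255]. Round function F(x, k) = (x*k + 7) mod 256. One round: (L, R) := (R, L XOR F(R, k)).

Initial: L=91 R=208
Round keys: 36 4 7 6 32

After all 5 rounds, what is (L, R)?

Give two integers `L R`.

Round 1 (k=36): L=208 R=28
Round 2 (k=4): L=28 R=167
Round 3 (k=7): L=167 R=132
Round 4 (k=6): L=132 R=184
Round 5 (k=32): L=184 R=131

Answer: 184 131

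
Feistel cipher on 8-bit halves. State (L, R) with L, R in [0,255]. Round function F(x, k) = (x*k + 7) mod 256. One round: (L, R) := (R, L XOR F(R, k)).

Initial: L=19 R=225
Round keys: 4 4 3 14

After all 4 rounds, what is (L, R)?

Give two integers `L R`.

Round 1 (k=4): L=225 R=152
Round 2 (k=4): L=152 R=134
Round 3 (k=3): L=134 R=1
Round 4 (k=14): L=1 R=147

Answer: 1 147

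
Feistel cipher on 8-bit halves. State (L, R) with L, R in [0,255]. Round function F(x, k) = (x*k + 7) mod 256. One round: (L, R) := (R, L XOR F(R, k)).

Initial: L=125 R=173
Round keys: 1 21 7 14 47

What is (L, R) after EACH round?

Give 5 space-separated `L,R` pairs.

Answer: 173,201 201,41 41,239 239,48 48,56

Derivation:
Round 1 (k=1): L=173 R=201
Round 2 (k=21): L=201 R=41
Round 3 (k=7): L=41 R=239
Round 4 (k=14): L=239 R=48
Round 5 (k=47): L=48 R=56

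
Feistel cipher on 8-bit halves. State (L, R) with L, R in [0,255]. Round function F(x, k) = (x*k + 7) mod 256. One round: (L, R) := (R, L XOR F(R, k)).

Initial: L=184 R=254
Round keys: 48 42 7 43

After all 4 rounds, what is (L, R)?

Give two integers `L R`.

Round 1 (k=48): L=254 R=31
Round 2 (k=42): L=31 R=227
Round 3 (k=7): L=227 R=35
Round 4 (k=43): L=35 R=11

Answer: 35 11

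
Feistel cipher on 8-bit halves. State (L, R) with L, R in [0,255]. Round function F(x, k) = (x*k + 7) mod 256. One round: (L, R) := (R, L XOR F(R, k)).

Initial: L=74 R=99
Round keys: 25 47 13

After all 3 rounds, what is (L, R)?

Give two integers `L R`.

Round 1 (k=25): L=99 R=248
Round 2 (k=47): L=248 R=236
Round 3 (k=13): L=236 R=251

Answer: 236 251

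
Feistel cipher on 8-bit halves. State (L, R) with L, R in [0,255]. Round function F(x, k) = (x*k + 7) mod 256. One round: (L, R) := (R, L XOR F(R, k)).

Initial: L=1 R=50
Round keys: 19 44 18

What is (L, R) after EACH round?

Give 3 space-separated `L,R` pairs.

Answer: 50,188 188,101 101,157

Derivation:
Round 1 (k=19): L=50 R=188
Round 2 (k=44): L=188 R=101
Round 3 (k=18): L=101 R=157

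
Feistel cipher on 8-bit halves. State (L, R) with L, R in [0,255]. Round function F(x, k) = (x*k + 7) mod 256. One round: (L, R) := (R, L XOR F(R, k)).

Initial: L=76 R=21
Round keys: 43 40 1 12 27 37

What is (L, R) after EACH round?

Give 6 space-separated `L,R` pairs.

Round 1 (k=43): L=21 R=194
Round 2 (k=40): L=194 R=66
Round 3 (k=1): L=66 R=139
Round 4 (k=12): L=139 R=201
Round 5 (k=27): L=201 R=177
Round 6 (k=37): L=177 R=85

Answer: 21,194 194,66 66,139 139,201 201,177 177,85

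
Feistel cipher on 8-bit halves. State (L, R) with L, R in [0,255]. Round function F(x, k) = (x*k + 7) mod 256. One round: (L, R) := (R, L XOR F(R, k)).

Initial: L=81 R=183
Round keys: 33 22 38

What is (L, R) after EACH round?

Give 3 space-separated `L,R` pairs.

Round 1 (k=33): L=183 R=207
Round 2 (k=22): L=207 R=102
Round 3 (k=38): L=102 R=228

Answer: 183,207 207,102 102,228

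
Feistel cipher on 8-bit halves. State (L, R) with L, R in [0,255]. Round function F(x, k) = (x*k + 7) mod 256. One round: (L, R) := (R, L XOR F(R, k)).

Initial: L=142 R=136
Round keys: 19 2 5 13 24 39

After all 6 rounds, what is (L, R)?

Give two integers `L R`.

Answer: 162 180

Derivation:
Round 1 (k=19): L=136 R=145
Round 2 (k=2): L=145 R=161
Round 3 (k=5): L=161 R=189
Round 4 (k=13): L=189 R=1
Round 5 (k=24): L=1 R=162
Round 6 (k=39): L=162 R=180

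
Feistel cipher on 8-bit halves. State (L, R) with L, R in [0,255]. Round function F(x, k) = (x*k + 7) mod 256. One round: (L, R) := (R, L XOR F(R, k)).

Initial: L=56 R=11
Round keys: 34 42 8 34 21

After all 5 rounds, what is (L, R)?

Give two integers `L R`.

Answer: 185 230

Derivation:
Round 1 (k=34): L=11 R=69
Round 2 (k=42): L=69 R=82
Round 3 (k=8): L=82 R=210
Round 4 (k=34): L=210 R=185
Round 5 (k=21): L=185 R=230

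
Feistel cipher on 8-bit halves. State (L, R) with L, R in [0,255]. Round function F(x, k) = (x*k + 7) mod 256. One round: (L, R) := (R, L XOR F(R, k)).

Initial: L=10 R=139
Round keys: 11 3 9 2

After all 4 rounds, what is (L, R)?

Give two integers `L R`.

Answer: 47 203

Derivation:
Round 1 (k=11): L=139 R=10
Round 2 (k=3): L=10 R=174
Round 3 (k=9): L=174 R=47
Round 4 (k=2): L=47 R=203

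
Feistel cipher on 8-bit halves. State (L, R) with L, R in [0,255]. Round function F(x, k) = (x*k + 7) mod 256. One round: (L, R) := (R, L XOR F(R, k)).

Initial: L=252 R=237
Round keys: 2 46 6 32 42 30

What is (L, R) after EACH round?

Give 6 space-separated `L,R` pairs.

Round 1 (k=2): L=237 R=29
Round 2 (k=46): L=29 R=208
Round 3 (k=6): L=208 R=250
Round 4 (k=32): L=250 R=151
Round 5 (k=42): L=151 R=55
Round 6 (k=30): L=55 R=238

Answer: 237,29 29,208 208,250 250,151 151,55 55,238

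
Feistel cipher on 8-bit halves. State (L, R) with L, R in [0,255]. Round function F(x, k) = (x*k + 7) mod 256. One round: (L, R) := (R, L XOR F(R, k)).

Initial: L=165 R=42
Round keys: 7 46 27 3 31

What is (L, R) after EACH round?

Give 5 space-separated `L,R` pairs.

Round 1 (k=7): L=42 R=136
Round 2 (k=46): L=136 R=93
Round 3 (k=27): L=93 R=94
Round 4 (k=3): L=94 R=124
Round 5 (k=31): L=124 R=85

Answer: 42,136 136,93 93,94 94,124 124,85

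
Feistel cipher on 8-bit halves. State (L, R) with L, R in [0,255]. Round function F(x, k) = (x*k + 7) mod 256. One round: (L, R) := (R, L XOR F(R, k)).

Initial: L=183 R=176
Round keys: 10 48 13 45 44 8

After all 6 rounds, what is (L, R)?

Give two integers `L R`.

Round 1 (k=10): L=176 R=80
Round 2 (k=48): L=80 R=183
Round 3 (k=13): L=183 R=2
Round 4 (k=45): L=2 R=214
Round 5 (k=44): L=214 R=205
Round 6 (k=8): L=205 R=185

Answer: 205 185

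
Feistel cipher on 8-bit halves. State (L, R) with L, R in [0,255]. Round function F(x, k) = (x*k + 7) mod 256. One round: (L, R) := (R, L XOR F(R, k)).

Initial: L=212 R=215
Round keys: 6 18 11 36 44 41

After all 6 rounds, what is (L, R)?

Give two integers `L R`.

Answer: 175 207

Derivation:
Round 1 (k=6): L=215 R=197
Round 2 (k=18): L=197 R=54
Round 3 (k=11): L=54 R=156
Round 4 (k=36): L=156 R=193
Round 5 (k=44): L=193 R=175
Round 6 (k=41): L=175 R=207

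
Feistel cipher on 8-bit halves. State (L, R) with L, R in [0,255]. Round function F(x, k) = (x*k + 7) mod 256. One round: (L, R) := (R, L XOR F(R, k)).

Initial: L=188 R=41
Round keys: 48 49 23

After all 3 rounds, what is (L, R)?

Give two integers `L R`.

Round 1 (k=48): L=41 R=11
Round 2 (k=49): L=11 R=11
Round 3 (k=23): L=11 R=15

Answer: 11 15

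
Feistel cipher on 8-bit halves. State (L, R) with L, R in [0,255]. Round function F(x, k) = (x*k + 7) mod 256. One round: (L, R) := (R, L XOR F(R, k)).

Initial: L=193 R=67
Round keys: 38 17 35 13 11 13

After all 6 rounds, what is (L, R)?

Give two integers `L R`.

Answer: 14 47

Derivation:
Round 1 (k=38): L=67 R=56
Round 2 (k=17): L=56 R=252
Round 3 (k=35): L=252 R=67
Round 4 (k=13): L=67 R=146
Round 5 (k=11): L=146 R=14
Round 6 (k=13): L=14 R=47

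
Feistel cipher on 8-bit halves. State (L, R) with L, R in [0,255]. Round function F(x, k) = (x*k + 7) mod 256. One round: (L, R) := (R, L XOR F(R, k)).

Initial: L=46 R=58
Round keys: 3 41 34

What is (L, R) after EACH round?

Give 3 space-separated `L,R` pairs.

Answer: 58,155 155,224 224,92

Derivation:
Round 1 (k=3): L=58 R=155
Round 2 (k=41): L=155 R=224
Round 3 (k=34): L=224 R=92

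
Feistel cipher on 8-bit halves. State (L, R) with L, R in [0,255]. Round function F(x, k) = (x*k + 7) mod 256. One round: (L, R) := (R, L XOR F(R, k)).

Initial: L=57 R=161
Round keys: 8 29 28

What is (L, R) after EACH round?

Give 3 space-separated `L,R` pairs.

Answer: 161,54 54,132 132,65

Derivation:
Round 1 (k=8): L=161 R=54
Round 2 (k=29): L=54 R=132
Round 3 (k=28): L=132 R=65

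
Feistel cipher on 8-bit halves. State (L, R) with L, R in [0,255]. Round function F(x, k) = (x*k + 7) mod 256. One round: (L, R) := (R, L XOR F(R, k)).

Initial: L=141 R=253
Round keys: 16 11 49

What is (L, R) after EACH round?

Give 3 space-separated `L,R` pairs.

Round 1 (k=16): L=253 R=90
Round 2 (k=11): L=90 R=24
Round 3 (k=49): L=24 R=197

Answer: 253,90 90,24 24,197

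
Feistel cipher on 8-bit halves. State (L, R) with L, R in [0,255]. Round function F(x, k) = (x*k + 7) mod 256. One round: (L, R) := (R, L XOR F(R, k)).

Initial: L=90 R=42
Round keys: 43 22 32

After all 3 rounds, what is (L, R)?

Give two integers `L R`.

Round 1 (k=43): L=42 R=79
Round 2 (k=22): L=79 R=251
Round 3 (k=32): L=251 R=40

Answer: 251 40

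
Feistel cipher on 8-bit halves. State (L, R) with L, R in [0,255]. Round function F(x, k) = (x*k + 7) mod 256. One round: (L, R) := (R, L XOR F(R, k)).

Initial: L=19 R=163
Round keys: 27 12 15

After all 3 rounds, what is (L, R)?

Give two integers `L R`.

Answer: 168 244

Derivation:
Round 1 (k=27): L=163 R=43
Round 2 (k=12): L=43 R=168
Round 3 (k=15): L=168 R=244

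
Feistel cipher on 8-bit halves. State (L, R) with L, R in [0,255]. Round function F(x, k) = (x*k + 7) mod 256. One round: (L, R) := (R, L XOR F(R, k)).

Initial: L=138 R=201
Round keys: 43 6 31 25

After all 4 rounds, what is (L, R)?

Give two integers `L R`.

Round 1 (k=43): L=201 R=64
Round 2 (k=6): L=64 R=78
Round 3 (k=31): L=78 R=57
Round 4 (k=25): L=57 R=214

Answer: 57 214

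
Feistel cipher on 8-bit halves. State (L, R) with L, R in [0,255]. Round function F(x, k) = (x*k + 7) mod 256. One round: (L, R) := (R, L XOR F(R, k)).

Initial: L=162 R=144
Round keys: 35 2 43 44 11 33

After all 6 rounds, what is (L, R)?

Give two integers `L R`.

Round 1 (k=35): L=144 R=21
Round 2 (k=2): L=21 R=161
Round 3 (k=43): L=161 R=7
Round 4 (k=44): L=7 R=154
Round 5 (k=11): L=154 R=162
Round 6 (k=33): L=162 R=115

Answer: 162 115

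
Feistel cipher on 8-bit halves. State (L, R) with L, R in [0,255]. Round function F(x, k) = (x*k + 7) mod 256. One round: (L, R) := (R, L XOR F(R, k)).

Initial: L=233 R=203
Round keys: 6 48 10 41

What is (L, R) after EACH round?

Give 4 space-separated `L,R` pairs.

Answer: 203,32 32,204 204,223 223,114

Derivation:
Round 1 (k=6): L=203 R=32
Round 2 (k=48): L=32 R=204
Round 3 (k=10): L=204 R=223
Round 4 (k=41): L=223 R=114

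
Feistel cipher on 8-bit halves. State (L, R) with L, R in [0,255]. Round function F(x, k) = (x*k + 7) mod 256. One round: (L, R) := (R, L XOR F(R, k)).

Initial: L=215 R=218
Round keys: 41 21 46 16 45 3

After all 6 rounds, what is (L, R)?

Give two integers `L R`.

Round 1 (k=41): L=218 R=38
Round 2 (k=21): L=38 R=255
Round 3 (k=46): L=255 R=255
Round 4 (k=16): L=255 R=8
Round 5 (k=45): L=8 R=144
Round 6 (k=3): L=144 R=191

Answer: 144 191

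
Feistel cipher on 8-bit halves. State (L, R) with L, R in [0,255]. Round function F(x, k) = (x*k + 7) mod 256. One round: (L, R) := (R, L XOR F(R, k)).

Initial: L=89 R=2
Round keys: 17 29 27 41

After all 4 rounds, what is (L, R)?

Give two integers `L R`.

Round 1 (k=17): L=2 R=112
Round 2 (k=29): L=112 R=181
Round 3 (k=27): L=181 R=110
Round 4 (k=41): L=110 R=16

Answer: 110 16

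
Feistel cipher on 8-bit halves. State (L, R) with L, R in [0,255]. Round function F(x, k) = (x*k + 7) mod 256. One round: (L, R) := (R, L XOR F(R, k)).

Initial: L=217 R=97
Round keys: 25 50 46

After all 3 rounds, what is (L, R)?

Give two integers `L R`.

Round 1 (k=25): L=97 R=89
Round 2 (k=50): L=89 R=8
Round 3 (k=46): L=8 R=46

Answer: 8 46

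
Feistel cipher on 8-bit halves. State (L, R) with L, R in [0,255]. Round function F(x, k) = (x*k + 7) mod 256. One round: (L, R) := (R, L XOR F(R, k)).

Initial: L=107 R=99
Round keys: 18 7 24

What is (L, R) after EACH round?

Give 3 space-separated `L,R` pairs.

Round 1 (k=18): L=99 R=150
Round 2 (k=7): L=150 R=66
Round 3 (k=24): L=66 R=161

Answer: 99,150 150,66 66,161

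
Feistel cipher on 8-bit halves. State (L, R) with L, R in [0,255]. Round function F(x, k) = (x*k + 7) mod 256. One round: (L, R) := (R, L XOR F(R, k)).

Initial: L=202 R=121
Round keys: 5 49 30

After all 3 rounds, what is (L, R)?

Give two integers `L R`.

Answer: 44 129

Derivation:
Round 1 (k=5): L=121 R=174
Round 2 (k=49): L=174 R=44
Round 3 (k=30): L=44 R=129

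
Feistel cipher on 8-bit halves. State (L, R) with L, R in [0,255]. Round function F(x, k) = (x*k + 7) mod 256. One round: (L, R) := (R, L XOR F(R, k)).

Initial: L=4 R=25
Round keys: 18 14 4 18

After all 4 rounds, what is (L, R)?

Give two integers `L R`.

Round 1 (k=18): L=25 R=205
Round 2 (k=14): L=205 R=36
Round 3 (k=4): L=36 R=90
Round 4 (k=18): L=90 R=127

Answer: 90 127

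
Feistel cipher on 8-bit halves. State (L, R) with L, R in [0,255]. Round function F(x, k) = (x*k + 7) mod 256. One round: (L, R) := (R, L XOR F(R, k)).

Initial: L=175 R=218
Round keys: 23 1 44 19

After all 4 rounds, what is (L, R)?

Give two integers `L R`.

Answer: 57 161

Derivation:
Round 1 (k=23): L=218 R=50
Round 2 (k=1): L=50 R=227
Round 3 (k=44): L=227 R=57
Round 4 (k=19): L=57 R=161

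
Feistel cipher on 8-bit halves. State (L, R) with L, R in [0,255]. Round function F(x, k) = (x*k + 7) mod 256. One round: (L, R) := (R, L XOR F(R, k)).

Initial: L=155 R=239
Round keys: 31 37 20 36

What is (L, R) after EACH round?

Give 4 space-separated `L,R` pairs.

Round 1 (k=31): L=239 R=99
Round 2 (k=37): L=99 R=185
Round 3 (k=20): L=185 R=24
Round 4 (k=36): L=24 R=222

Answer: 239,99 99,185 185,24 24,222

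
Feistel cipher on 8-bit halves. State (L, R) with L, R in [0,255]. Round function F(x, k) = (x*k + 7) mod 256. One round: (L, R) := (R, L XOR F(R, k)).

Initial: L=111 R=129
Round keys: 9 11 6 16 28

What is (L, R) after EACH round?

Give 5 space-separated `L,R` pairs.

Answer: 129,255 255,125 125,10 10,218 218,213

Derivation:
Round 1 (k=9): L=129 R=255
Round 2 (k=11): L=255 R=125
Round 3 (k=6): L=125 R=10
Round 4 (k=16): L=10 R=218
Round 5 (k=28): L=218 R=213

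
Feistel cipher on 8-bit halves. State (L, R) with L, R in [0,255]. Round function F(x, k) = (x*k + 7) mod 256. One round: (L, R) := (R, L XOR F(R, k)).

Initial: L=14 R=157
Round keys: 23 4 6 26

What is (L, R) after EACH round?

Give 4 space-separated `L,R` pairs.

Round 1 (k=23): L=157 R=44
Round 2 (k=4): L=44 R=42
Round 3 (k=6): L=42 R=47
Round 4 (k=26): L=47 R=231

Answer: 157,44 44,42 42,47 47,231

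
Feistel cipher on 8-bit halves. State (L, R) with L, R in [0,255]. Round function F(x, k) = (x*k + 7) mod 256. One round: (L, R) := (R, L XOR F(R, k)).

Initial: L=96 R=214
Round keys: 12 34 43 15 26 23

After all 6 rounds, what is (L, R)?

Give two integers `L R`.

Answer: 98 230

Derivation:
Round 1 (k=12): L=214 R=111
Round 2 (k=34): L=111 R=19
Round 3 (k=43): L=19 R=87
Round 4 (k=15): L=87 R=51
Round 5 (k=26): L=51 R=98
Round 6 (k=23): L=98 R=230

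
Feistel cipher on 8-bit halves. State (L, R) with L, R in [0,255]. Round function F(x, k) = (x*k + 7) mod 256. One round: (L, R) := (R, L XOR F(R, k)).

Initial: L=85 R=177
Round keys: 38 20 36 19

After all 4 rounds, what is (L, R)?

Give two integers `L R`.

Round 1 (k=38): L=177 R=24
Round 2 (k=20): L=24 R=86
Round 3 (k=36): L=86 R=7
Round 4 (k=19): L=7 R=218

Answer: 7 218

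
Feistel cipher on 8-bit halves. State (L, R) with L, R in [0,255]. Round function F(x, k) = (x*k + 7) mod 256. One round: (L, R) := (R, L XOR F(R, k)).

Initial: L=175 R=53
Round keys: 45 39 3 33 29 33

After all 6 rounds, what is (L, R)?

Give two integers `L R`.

Answer: 105 93

Derivation:
Round 1 (k=45): L=53 R=247
Round 2 (k=39): L=247 R=157
Round 3 (k=3): L=157 R=41
Round 4 (k=33): L=41 R=205
Round 5 (k=29): L=205 R=105
Round 6 (k=33): L=105 R=93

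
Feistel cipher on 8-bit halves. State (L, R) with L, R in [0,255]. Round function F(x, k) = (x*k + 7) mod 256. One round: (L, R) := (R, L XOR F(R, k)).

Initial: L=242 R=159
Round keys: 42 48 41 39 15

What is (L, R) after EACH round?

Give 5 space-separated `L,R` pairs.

Round 1 (k=42): L=159 R=239
Round 2 (k=48): L=239 R=72
Round 3 (k=41): L=72 R=96
Round 4 (k=39): L=96 R=239
Round 5 (k=15): L=239 R=104

Answer: 159,239 239,72 72,96 96,239 239,104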